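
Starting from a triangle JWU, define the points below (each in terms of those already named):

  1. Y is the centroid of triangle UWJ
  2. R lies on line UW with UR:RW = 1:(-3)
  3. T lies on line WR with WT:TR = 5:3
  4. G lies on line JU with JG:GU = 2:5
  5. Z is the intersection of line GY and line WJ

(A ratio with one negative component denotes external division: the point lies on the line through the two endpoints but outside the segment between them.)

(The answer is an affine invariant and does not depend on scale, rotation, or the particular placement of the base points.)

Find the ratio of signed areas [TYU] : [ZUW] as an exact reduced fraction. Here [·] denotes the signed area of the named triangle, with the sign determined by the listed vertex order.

[TYU]:[ZUW] = 1/144

Work in coordinates with J = (0, 0), W = (1, 0), U = (0, 1).
1. Y is the centroid of triangle UWJ ⇒ Y = (1/3, 1/3)
2. R lies on line UW with UR:RW = 1:(-3) ⇒ R = (-1/2, 3/2)
3. T lies on line WR with WT:TR = 5:3 ⇒ T = (1/16, 15/16)
4. G lies on line JU with JG:GU = 2:5 ⇒ G = (0, 2/7)
5. Z is the intersection of line GY and line WJ ⇒ Z = (-2, 0)
2·[TYU] = -1/48, 2·[ZUW] = -3
[TYU]:[ZUW] = -1/48:-3 = 1/144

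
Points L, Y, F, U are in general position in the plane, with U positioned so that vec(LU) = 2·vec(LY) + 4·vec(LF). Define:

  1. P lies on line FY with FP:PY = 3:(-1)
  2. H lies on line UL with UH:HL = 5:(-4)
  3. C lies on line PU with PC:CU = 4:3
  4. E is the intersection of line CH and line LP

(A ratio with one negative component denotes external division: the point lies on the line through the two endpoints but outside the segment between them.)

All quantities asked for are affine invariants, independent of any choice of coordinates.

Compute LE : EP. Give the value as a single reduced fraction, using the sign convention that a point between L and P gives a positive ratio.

LE:EP = 3/5

Assign L = (0, 0), Y = (1, 0), F = (0, 1), U = (2, 4) — the answer is frame-independent, so this choice is without loss of generality.
1. P lies on line FY with FP:PY = 3:(-1) ⇒ P = (3/2, -1/2)
2. H lies on line UL with UH:HL = 5:(-4) ⇒ H = (-8, -16)
3. C lies on line PU with PC:CU = 4:3 ⇒ C = (25/14, 29/14)
4. E is the intersection of line CH and line LP ⇒ E = (9/16, -3/16)
E = L + t·(P−L) with t = 3/8, so LE:EP = t:(1−t) = 3/8:5/8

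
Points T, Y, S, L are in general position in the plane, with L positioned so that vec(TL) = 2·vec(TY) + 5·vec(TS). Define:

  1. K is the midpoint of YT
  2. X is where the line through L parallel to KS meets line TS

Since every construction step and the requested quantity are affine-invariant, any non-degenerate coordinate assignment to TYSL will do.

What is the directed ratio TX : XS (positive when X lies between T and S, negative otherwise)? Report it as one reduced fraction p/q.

TX:XS = -9/8

Work in coordinates with T = (0, 0), Y = (1, 0), S = (0, 1), L = (2, 5).
1. K is the midpoint of YT ⇒ K = (1/2, 0)
2. X is where the line through L parallel to KS meets line TS ⇒ X = (0, 9)
X = T + t·(S−T) with t = 9, so TX:XS = t:(1−t) = 9:-8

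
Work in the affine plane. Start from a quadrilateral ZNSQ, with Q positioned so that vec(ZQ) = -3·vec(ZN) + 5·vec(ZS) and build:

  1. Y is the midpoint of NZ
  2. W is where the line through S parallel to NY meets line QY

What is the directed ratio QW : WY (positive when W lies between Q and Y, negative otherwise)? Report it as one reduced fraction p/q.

Set Z = (0, 0), N = (1, 0), S = (0, 1), Q = (-3, 5); any affine frame gives the same invariant.
1. Y is the midpoint of NZ ⇒ Y = (1/2, 0)
2. W is where the line through S parallel to NY meets line QY ⇒ W = (-1/5, 1)
W = Q + t·(Y−Q) with t = 4/5, so QW:WY = t:(1−t) = 4/5:1/5

QW:WY = 4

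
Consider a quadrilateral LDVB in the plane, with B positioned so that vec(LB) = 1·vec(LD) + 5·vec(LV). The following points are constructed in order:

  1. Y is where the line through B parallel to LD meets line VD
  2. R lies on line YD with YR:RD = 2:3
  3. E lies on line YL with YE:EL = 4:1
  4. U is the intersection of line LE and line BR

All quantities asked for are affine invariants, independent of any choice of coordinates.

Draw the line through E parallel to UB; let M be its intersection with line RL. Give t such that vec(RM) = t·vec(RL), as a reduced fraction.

t = 42/65

Work in coordinates with L = (0, 0), D = (1, 0), V = (0, 1), B = (1, 5).
1. Y is where the line through B parallel to LD meets line VD ⇒ Y = (-4, 5)
2. R lies on line YD with YR:RD = 2:3 ⇒ R = (-2, 3)
3. E lies on line YL with YE:EL = 4:1 ⇒ E = (-4/5, 1)
4. U is the intersection of line LE and line BR ⇒ U = (-52/23, 65/23)
through E parallel to UB: direction (75/23, 50/23); meets RL at M = (-46/65, 69/65)
M = R + t·(L−R) with t = 42/65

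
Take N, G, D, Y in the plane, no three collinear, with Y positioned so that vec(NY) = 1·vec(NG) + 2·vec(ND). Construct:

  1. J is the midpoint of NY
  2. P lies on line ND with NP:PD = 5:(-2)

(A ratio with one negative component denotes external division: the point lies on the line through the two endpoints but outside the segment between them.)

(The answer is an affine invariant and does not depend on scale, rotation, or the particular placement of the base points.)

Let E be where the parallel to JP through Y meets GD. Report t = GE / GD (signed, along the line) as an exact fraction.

Choose coordinates N = (0, 0), G = (1, 0), D = (0, 1), Y = (1, 2).
1. J is the midpoint of NY ⇒ J = (1/2, 1)
2. P lies on line ND with NP:PD = 5:(-2) ⇒ P = (0, 5/3)
through Y parallel to JP: direction (-1/2, 2/3); meets GD at E = (7, -6)
E = G + t·(D−G) with t = -6

t = -6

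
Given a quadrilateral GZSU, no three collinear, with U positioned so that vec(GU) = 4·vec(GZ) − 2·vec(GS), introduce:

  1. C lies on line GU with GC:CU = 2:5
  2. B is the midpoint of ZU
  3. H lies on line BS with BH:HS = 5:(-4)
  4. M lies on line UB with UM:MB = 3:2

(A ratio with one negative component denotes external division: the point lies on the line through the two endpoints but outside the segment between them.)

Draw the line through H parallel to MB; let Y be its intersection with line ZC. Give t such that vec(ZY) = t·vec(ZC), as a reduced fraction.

Choose coordinates G = (0, 0), Z = (1, 0), S = (0, 1), U = (4, -2).
1. C lies on line GU with GC:CU = 2:5 ⇒ C = (8/7, -4/7)
2. B is the midpoint of ZU ⇒ B = (5/2, -1)
3. H lies on line BS with BH:HS = 5:(-4) ⇒ H = (-10, 9)
4. M lies on line UB with UM:MB = 3:2 ⇒ M = (31/10, -7/5)
through H parallel to MB: direction (-3/5, 2/5); meets ZC at Y = (1/2, 2)
Y = Z + t·(C−Z) with t = -7/2

t = -7/2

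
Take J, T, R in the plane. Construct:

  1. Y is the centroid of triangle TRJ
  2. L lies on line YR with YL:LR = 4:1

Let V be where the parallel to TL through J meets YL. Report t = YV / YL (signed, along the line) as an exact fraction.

Assign J = (0, 0), T = (1, 0), R = (0, 1) — the answer is frame-independent, so this choice is without loss of generality.
1. Y is the centroid of triangle TRJ ⇒ Y = (1/3, 1/3)
2. L lies on line YR with YL:LR = 4:1 ⇒ L = (1/15, 13/15)
through J parallel to TL: direction (-14/15, 13/15); meets YL at V = (14/15, -13/15)
V = Y + t·(L−Y) with t = -9/4

t = -9/4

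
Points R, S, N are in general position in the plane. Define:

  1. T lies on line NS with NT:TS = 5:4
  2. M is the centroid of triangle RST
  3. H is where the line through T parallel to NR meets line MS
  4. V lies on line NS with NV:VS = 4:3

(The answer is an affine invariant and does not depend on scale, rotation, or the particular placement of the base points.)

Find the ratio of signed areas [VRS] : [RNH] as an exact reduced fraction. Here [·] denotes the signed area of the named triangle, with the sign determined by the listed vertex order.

[VRS]:[RNH] = -27/35

Work in coordinates with R = (0, 0), S = (1, 0), N = (0, 1).
1. T lies on line NS with NT:TS = 5:4 ⇒ T = (5/9, 4/9)
2. M is the centroid of triangle RST ⇒ M = (14/27, 4/27)
3. H is where the line through T parallel to NR meets line MS ⇒ H = (5/9, 16/117)
4. V lies on line NS with NV:VS = 4:3 ⇒ V = (4/7, 3/7)
2·[VRS] = 3/7, 2·[RNH] = -5/9
[VRS]:[RNH] = 3/7:-5/9 = -27/35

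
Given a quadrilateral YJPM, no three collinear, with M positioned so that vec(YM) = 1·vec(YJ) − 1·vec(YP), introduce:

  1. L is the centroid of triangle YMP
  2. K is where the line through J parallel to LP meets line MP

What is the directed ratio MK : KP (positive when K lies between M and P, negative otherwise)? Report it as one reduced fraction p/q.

MK:KP = -1/2

Set Y = (0, 0), J = (1, 0), P = (0, 1), M = (1, -1); any affine frame gives the same invariant.
1. L is the centroid of triangle YMP ⇒ L = (1/3, 0)
2. K is where the line through J parallel to LP meets line MP ⇒ K = (2, -3)
K = M + t·(P−M) with t = -1, so MK:KP = t:(1−t) = -1:2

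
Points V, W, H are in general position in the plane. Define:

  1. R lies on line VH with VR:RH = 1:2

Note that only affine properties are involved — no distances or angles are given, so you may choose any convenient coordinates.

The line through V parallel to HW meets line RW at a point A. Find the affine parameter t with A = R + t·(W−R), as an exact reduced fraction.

Set V = (0, 0), W = (1, 0), H = (0, 1); any affine frame gives the same invariant.
1. R lies on line VH with VR:RH = 1:2 ⇒ R = (0, 1/3)
through V parallel to HW: direction (1, -1); meets RW at A = (-1/2, 1/2)
A = R + t·(W−R) with t = -1/2

t = -1/2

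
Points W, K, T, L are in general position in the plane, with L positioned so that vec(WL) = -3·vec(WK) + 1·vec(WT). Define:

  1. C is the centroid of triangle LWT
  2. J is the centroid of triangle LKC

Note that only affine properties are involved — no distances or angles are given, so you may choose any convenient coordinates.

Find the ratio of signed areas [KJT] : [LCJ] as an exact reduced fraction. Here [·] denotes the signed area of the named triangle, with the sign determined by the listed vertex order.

[KJT]:[LCJ] = 13/2

Work in coordinates with W = (0, 0), K = (1, 0), T = (0, 1), L = (-3, 1).
1. C is the centroid of triangle LWT ⇒ C = (-1, 2/3)
2. J is the centroid of triangle LKC ⇒ J = (-1, 5/9)
2·[KJT] = -13/9, 2·[LCJ] = -2/9
[KJT]:[LCJ] = -13/9:-2/9 = 13/2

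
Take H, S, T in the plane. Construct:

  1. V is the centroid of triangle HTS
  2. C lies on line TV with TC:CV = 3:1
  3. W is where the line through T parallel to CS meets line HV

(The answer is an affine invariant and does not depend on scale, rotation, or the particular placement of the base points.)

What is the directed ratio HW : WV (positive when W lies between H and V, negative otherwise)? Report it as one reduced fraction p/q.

HW:WV = -9/4

Assign H = (0, 0), S = (1, 0), T = (0, 1) — the answer is frame-independent, so this choice is without loss of generality.
1. V is the centroid of triangle HTS ⇒ V = (1/3, 1/3)
2. C lies on line TV with TC:CV = 3:1 ⇒ C = (1/4, 1/2)
3. W is where the line through T parallel to CS meets line HV ⇒ W = (3/5, 3/5)
W = H + t·(V−H) with t = 9/5, so HW:WV = t:(1−t) = 9/5:-4/5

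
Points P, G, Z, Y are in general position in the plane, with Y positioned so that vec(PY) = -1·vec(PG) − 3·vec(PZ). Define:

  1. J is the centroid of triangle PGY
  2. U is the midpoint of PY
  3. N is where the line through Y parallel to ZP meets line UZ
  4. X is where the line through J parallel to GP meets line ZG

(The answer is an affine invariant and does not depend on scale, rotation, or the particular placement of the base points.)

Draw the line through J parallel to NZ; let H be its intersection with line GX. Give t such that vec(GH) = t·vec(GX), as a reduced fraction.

t = -2/3

Assign P = (0, 0), G = (1, 0), Z = (0, 1), Y = (-1, -3) — the answer is frame-independent, so this choice is without loss of generality.
1. J is the centroid of triangle PGY ⇒ J = (0, -1)
2. U is the midpoint of PY ⇒ U = (-1/2, -3/2)
3. N is where the line through Y parallel to ZP meets line UZ ⇒ N = (-1, -4)
4. X is where the line through J parallel to GP meets line ZG ⇒ X = (2, -1)
through J parallel to NZ: direction (1, 5); meets GX at H = (1/3, 2/3)
H = G + t·(X−G) with t = -2/3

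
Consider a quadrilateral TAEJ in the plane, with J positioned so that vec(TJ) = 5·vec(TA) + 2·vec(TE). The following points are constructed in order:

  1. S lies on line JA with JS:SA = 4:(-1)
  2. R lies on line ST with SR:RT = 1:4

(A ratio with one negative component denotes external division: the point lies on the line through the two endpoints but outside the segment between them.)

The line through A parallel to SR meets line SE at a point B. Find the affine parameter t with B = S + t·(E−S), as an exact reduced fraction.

Work in coordinates with T = (0, 0), A = (1, 0), E = (0, 1), J = (5, 2).
1. S lies on line JA with JS:SA = 4:(-1) ⇒ S = (-1/3, -2/3)
2. R lies on line ST with SR:RT = 1:4 ⇒ R = (-4/15, -8/15)
through A parallel to SR: direction (1/15, 2/15); meets SE at B = (-1, -4)
B = S + t·(E−S) with t = -2

t = -2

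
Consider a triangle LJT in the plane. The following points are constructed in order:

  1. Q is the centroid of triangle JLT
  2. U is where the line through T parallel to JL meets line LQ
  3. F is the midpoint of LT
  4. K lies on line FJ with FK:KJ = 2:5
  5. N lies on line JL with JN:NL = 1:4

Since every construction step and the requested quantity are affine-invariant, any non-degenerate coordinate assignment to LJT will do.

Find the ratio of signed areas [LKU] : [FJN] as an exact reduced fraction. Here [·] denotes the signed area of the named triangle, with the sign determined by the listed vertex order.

[LKU]:[FJN] = 5/7

Work in coordinates with L = (0, 0), J = (1, 0), T = (0, 1).
1. Q is the centroid of triangle JLT ⇒ Q = (1/3, 1/3)
2. U is where the line through T parallel to JL meets line LQ ⇒ U = (1, 1)
3. F is the midpoint of LT ⇒ F = (0, 1/2)
4. K lies on line FJ with FK:KJ = 2:5 ⇒ K = (2/7, 5/14)
5. N lies on line JL with JN:NL = 1:4 ⇒ N = (4/5, 0)
2·[LKU] = -1/14, 2·[FJN] = -1/10
[LKU]:[FJN] = -1/14:-1/10 = 5/7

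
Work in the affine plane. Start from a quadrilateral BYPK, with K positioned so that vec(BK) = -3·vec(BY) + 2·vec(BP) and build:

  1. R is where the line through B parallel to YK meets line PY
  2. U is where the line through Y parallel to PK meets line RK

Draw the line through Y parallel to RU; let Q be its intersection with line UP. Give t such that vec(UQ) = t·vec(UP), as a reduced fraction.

t = 1/2

Assign B = (0, 0), Y = (1, 0), P = (0, 1), K = (-3, 2) — the answer is frame-independent, so this choice is without loss of generality.
1. R is where the line through B parallel to YK meets line PY ⇒ R = (2, -1)
2. U is where the line through Y parallel to PK meets line RK ⇒ U = (-1/2, 1/2)
through Y parallel to RU: direction (-5/2, 3/2); meets UP at Q = (-1/4, 3/4)
Q = U + t·(P−U) with t = 1/2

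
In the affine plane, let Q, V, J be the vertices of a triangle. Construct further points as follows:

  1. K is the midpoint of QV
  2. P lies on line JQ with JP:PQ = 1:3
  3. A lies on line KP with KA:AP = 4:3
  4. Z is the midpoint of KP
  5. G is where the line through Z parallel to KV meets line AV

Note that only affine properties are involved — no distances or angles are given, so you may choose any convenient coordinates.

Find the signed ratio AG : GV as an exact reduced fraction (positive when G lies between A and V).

AG:GV = 1/7

Work in coordinates with Q = (0, 0), V = (1, 0), J = (0, 1).
1. K is the midpoint of QV ⇒ K = (1/2, 0)
2. P lies on line JQ with JP:PQ = 1:3 ⇒ P = (0, 3/4)
3. A lies on line KP with KA:AP = 4:3 ⇒ A = (3/14, 3/7)
4. Z is the midpoint of KP ⇒ Z = (1/4, 3/8)
5. G is where the line through Z parallel to KV meets line AV ⇒ G = (5/16, 3/8)
G = A + t·(V−A) with t = 1/8, so AG:GV = t:(1−t) = 1/8:7/8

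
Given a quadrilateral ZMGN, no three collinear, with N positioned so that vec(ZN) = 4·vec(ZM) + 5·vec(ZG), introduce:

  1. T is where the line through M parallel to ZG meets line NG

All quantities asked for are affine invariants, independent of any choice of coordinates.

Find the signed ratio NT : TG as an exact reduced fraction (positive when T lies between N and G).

NT:TG = 3

Assign Z = (0, 0), M = (1, 0), G = (0, 1), N = (4, 5) — the answer is frame-independent, so this choice is without loss of generality.
1. T is where the line through M parallel to ZG meets line NG ⇒ T = (1, 2)
T = N + t·(G−N) with t = 3/4, so NT:TG = t:(1−t) = 3/4:1/4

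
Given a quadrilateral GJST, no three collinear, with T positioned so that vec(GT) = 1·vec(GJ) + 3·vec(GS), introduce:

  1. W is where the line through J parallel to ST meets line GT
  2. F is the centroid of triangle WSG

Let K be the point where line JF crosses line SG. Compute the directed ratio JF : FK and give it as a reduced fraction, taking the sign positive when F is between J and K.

Choose coordinates G = (0, 0), J = (1, 0), S = (0, 1), T = (1, 3).
1. W is where the line through J parallel to ST meets line GT ⇒ W = (-2, -6)
2. F is the centroid of triangle WSG ⇒ F = (-2/3, -5/3)
line JF meets SG at K = (0, -1)
F = J + t·(K−J) with t = 5/3, so JF:FK = 5/3:-2/3

JF:FK = -5/2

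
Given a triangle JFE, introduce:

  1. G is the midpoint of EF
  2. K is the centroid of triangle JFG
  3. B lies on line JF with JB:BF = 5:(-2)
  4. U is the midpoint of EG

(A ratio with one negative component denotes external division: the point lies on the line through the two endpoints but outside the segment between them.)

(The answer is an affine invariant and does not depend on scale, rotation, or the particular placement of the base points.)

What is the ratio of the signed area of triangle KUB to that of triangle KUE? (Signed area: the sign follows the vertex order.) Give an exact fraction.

[KUB]:[KUE] = -23/3

Choose coordinates J = (0, 0), F = (1, 0), E = (0, 1).
1. G is the midpoint of EF ⇒ G = (1/2, 1/2)
2. K is the centroid of triangle JFG ⇒ K = (1/2, 1/6)
3. B lies on line JF with JB:BF = 5:(-2) ⇒ B = (5/3, 0)
4. U is the midpoint of EG ⇒ U = (1/4, 3/4)
2·[KUB] = -23/36, 2·[KUE] = 1/12
[KUB]:[KUE] = -23/36:1/12 = -23/3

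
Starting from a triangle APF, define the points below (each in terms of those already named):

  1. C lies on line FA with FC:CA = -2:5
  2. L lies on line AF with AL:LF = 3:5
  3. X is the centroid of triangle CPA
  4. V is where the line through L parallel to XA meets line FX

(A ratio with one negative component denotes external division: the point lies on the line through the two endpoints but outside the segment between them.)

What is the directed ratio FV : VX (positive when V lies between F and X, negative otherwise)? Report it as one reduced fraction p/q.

FV:VX = 5/3

Choose coordinates A = (0, 0), P = (1, 0), F = (0, 1).
1. C lies on line FA with FC:CA = -2:5 ⇒ C = (0, 5/3)
2. L lies on line AF with AL:LF = 3:5 ⇒ L = (0, 3/8)
3. X is the centroid of triangle CPA ⇒ X = (1/3, 5/9)
4. V is where the line through L parallel to XA meets line FX ⇒ V = (5/24, 13/18)
V = F + t·(X−F) with t = 5/8, so FV:VX = t:(1−t) = 5/8:3/8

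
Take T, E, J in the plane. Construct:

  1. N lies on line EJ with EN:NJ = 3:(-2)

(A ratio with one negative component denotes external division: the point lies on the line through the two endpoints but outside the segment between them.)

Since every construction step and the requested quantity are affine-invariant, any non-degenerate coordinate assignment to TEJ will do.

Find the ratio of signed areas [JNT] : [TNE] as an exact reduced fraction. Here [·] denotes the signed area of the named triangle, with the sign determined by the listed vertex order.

[JNT]:[TNE] = -2/3

Set T = (0, 0), E = (1, 0), J = (0, 1); any affine frame gives the same invariant.
1. N lies on line EJ with EN:NJ = 3:(-2) ⇒ N = (-2, 3)
2·[JNT] = 2, 2·[TNE] = -3
[JNT]:[TNE] = 2:-3 = -2/3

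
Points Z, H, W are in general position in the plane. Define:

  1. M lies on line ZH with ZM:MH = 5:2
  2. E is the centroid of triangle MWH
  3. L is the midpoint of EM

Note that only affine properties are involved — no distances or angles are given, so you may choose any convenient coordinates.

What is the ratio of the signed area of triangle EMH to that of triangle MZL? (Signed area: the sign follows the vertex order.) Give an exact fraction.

Assign Z = (0, 0), H = (1, 0), W = (0, 1) — the answer is frame-independent, so this choice is without loss of generality.
1. M lies on line ZH with ZM:MH = 5:2 ⇒ M = (5/7, 0)
2. E is the centroid of triangle MWH ⇒ E = (4/7, 1/3)
3. L is the midpoint of EM ⇒ L = (9/14, 1/6)
2·[EMH] = 2/21, 2·[MZL] = -5/42
[EMH]:[MZL] = 2/21:-5/42 = -4/5

[EMH]:[MZL] = -4/5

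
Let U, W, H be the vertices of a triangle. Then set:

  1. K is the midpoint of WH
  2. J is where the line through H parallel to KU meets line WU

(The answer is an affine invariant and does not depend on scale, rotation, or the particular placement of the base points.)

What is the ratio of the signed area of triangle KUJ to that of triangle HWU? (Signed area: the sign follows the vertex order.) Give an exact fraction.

Choose coordinates U = (0, 0), W = (1, 0), H = (0, 1).
1. K is the midpoint of WH ⇒ K = (1/2, 1/2)
2. J is where the line through H parallel to KU meets line WU ⇒ J = (-1, 0)
2·[KUJ] = -1/2, 2·[HWU] = -1
[KUJ]:[HWU] = -1/2:-1 = 1/2

[KUJ]:[HWU] = 1/2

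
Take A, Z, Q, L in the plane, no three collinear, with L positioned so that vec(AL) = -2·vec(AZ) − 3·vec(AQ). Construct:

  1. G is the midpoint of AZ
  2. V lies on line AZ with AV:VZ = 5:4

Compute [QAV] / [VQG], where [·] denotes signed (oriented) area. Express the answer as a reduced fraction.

Work in coordinates with A = (0, 0), Z = (1, 0), Q = (0, 1), L = (-2, -3).
1. G is the midpoint of AZ ⇒ G = (1/2, 0)
2. V lies on line AZ with AV:VZ = 5:4 ⇒ V = (5/9, 0)
2·[QAV] = 5/9, 2·[VQG] = 1/18
[QAV]:[VQG] = 5/9:1/18 = 10

[QAV]:[VQG] = 10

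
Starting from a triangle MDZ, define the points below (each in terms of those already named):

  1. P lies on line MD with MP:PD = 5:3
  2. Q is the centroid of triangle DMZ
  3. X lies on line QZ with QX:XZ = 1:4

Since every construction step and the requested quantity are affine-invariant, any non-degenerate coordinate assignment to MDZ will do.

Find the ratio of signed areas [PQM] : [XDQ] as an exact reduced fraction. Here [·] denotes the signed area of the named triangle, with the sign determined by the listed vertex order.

Set M = (0, 0), D = (1, 0), Z = (0, 1); any affine frame gives the same invariant.
1. P lies on line MD with MP:PD = 5:3 ⇒ P = (5/8, 0)
2. Q is the centroid of triangle DMZ ⇒ Q = (1/3, 1/3)
3. X lies on line QZ with QX:XZ = 1:4 ⇒ X = (4/15, 7/15)
2·[PQM] = 5/24, 2·[XDQ] = -1/15
[PQM]:[XDQ] = 5/24:-1/15 = -25/8

[PQM]:[XDQ] = -25/8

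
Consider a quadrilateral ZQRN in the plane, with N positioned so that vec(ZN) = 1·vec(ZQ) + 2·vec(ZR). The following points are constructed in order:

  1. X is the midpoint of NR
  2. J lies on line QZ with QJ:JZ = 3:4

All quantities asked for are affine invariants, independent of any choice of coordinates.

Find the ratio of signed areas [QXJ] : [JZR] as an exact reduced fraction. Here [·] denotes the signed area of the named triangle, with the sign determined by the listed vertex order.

Set Z = (0, 0), Q = (1, 0), R = (0, 1), N = (1, 2); any affine frame gives the same invariant.
1. X is the midpoint of NR ⇒ X = (1/2, 3/2)
2. J lies on line QZ with QJ:JZ = 3:4 ⇒ J = (4/7, 0)
2·[QXJ] = 9/14, 2·[JZR] = -4/7
[QXJ]:[JZR] = 9/14:-4/7 = -9/8

[QXJ]:[JZR] = -9/8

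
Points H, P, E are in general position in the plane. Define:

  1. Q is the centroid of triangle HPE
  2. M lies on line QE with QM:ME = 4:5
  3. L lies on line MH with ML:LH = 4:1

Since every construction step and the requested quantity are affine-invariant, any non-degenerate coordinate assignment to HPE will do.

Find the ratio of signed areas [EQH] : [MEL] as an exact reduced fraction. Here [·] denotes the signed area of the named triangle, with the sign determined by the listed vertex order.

Work in coordinates with H = (0, 0), P = (1, 0), E = (0, 1).
1. Q is the centroid of triangle HPE ⇒ Q = (1/3, 1/3)
2. M lies on line QE with QM:ME = 4:5 ⇒ M = (5/27, 17/27)
3. L lies on line MH with ML:LH = 4:1 ⇒ L = (1/27, 17/135)
2·[EQH] = -1/3, 2·[MEL] = 4/27
[EQH]:[MEL] = -1/3:4/27 = -9/4

[EQH]:[MEL] = -9/4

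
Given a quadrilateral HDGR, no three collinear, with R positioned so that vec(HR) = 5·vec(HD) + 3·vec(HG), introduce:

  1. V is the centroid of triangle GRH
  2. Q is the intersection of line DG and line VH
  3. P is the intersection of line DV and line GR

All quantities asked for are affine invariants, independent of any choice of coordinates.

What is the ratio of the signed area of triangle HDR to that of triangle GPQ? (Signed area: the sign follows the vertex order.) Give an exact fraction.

[HDR]:[GPQ] = -72/35

Work in coordinates with H = (0, 0), D = (1, 0), G = (0, 1), R = (5, 3).
1. V is the centroid of triangle GRH ⇒ V = (5/3, 4/3)
2. Q is the intersection of line DG and line VH ⇒ Q = (5/9, 4/9)
3. P is the intersection of line DV and line GR ⇒ P = (15/8, 7/4)
2·[HDR] = 3, 2·[GPQ] = -35/24
[HDR]:[GPQ] = 3:-35/24 = -72/35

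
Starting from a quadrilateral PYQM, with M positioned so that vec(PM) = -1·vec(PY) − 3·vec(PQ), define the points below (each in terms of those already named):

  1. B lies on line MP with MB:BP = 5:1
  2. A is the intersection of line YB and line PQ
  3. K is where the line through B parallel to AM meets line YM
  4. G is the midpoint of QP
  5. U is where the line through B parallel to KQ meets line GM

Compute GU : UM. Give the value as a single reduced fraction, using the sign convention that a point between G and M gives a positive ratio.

GU:UM = -7/5

Choose coordinates P = (0, 0), Y = (1, 0), Q = (0, 1), M = (-1, -3).
1. B lies on line MP with MB:BP = 5:1 ⇒ B = (-1/6, -1/2)
2. A is the intersection of line YB and line PQ ⇒ A = (0, -3/7)
3. K is where the line through B parallel to AM meets line YM ⇒ K = (-4/3, -7/2)
4. G is the midpoint of QP ⇒ G = (0, 1/2)
5. U is where the line through B parallel to KQ meets line GM ⇒ U = (-7/2, -47/4)
U = G + t·(M−G) with t = 7/2, so GU:UM = t:(1−t) = 7/2:-5/2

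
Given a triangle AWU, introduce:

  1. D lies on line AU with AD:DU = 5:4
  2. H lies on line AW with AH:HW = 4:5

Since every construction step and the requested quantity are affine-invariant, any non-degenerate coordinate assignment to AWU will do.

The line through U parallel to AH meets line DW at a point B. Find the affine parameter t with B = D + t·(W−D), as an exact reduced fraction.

t = -4/5

Assign A = (0, 0), W = (1, 0), U = (0, 1) — the answer is frame-independent, so this choice is without loss of generality.
1. D lies on line AU with AD:DU = 5:4 ⇒ D = (0, 5/9)
2. H lies on line AW with AH:HW = 4:5 ⇒ H = (4/9, 0)
through U parallel to AH: direction (4/9, 0); meets DW at B = (-4/5, 1)
B = D + t·(W−D) with t = -4/5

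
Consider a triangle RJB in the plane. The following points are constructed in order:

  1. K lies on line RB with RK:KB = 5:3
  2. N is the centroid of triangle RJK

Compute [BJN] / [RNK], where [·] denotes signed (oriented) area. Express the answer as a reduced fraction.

[BJN]:[RNK] = -11/5

Set R = (0, 0), J = (1, 0), B = (0, 1); any affine frame gives the same invariant.
1. K lies on line RB with RK:KB = 5:3 ⇒ K = (0, 5/8)
2. N is the centroid of triangle RJK ⇒ N = (1/3, 5/24)
2·[BJN] = -11/24, 2·[RNK] = 5/24
[BJN]:[RNK] = -11/24:5/24 = -11/5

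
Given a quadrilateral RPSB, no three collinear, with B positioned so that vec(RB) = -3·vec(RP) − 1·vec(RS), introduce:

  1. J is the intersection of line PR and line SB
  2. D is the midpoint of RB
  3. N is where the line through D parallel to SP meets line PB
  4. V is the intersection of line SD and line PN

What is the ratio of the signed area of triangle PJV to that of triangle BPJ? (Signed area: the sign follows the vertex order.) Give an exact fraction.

Assign R = (0, 0), P = (1, 0), S = (0, 1), B = (-3, -1) — the answer is frame-independent, so this choice is without loss of generality.
1. J is the intersection of line PR and line SB ⇒ J = (-3/2, 0)
2. D is the midpoint of RB ⇒ D = (-3/2, -1/2)
3. N is where the line through D parallel to SP meets line PB ⇒ N = (-7/5, -3/5)
4. V is the intersection of line SD and line PN ⇒ V = (-5/3, -2/3)
2·[PJV] = 5/3, 2·[BPJ] = 5/2
[PJV]:[BPJ] = 5/3:5/2 = 2/3

[PJV]:[BPJ] = 2/3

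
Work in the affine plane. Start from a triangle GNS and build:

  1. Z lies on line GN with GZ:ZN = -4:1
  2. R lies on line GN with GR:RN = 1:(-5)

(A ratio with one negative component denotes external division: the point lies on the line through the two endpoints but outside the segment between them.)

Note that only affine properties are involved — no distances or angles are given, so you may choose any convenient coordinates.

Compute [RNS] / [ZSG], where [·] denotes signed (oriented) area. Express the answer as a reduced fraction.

[RNS]:[ZSG] = 15/16

Work in coordinates with G = (0, 0), N = (1, 0), S = (0, 1).
1. Z lies on line GN with GZ:ZN = -4:1 ⇒ Z = (4/3, 0)
2. R lies on line GN with GR:RN = 1:(-5) ⇒ R = (-1/4, 0)
2·[RNS] = 5/4, 2·[ZSG] = 4/3
[RNS]:[ZSG] = 5/4:4/3 = 15/16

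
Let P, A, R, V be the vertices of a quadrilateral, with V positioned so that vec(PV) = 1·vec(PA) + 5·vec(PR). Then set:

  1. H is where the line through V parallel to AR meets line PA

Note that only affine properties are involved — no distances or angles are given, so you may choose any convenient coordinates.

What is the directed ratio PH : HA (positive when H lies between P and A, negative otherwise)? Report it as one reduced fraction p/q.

PH:HA = -6/5

Assign P = (0, 0), A = (1, 0), R = (0, 1), V = (1, 5) — the answer is frame-independent, so this choice is without loss of generality.
1. H is where the line through V parallel to AR meets line PA ⇒ H = (6, 0)
H = P + t·(A−P) with t = 6, so PH:HA = t:(1−t) = 6:-5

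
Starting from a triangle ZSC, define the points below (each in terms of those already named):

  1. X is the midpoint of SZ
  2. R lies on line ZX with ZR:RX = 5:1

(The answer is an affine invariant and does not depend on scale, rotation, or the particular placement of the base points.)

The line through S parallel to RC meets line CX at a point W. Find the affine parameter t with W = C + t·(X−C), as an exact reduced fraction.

Work in coordinates with Z = (0, 0), S = (1, 0), C = (0, 1).
1. X is the midpoint of SZ ⇒ X = (1/2, 0)
2. R lies on line ZX with ZR:RX = 5:1 ⇒ R = (5/12, 0)
through S parallel to RC: direction (-5/12, 1); meets CX at W = (7/2, -6)
W = C + t·(X−C) with t = 7

t = 7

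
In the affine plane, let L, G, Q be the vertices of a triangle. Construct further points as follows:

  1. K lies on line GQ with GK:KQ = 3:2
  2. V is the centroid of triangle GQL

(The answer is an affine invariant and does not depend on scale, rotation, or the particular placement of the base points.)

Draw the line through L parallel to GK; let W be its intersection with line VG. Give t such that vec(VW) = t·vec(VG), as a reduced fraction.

t = -2

Assign L = (0, 0), G = (1, 0), Q = (0, 1) — the answer is frame-independent, so this choice is without loss of generality.
1. K lies on line GQ with GK:KQ = 3:2 ⇒ K = (2/5, 3/5)
2. V is the centroid of triangle GQL ⇒ V = (1/3, 1/3)
through L parallel to GK: direction (-3/5, 3/5); meets VG at W = (-1, 1)
W = V + t·(G−V) with t = -2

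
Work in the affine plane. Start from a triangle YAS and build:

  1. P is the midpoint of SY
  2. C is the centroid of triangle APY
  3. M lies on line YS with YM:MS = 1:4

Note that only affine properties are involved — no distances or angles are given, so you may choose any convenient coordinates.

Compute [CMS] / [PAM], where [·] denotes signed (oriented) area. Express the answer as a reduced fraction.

Choose coordinates Y = (0, 0), A = (1, 0), S = (0, 1).
1. P is the midpoint of SY ⇒ P = (0, 1/2)
2. C is the centroid of triangle APY ⇒ C = (1/3, 1/6)
3. M lies on line YS with YM:MS = 1:4 ⇒ M = (0, 1/5)
2·[CMS] = -4/15, 2·[PAM] = -3/10
[CMS]:[PAM] = -4/15:-3/10 = 8/9

[CMS]:[PAM] = 8/9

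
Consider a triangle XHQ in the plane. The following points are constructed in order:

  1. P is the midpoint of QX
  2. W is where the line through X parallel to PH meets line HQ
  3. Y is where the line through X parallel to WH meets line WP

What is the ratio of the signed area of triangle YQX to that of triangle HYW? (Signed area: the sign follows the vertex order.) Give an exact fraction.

[YQX]:[HYW] = -2

Work in coordinates with X = (0, 0), H = (1, 0), Q = (0, 1).
1. P is the midpoint of QX ⇒ P = (0, 1/2)
2. W is where the line through X parallel to PH meets line HQ ⇒ W = (2, -1)
3. Y is where the line through X parallel to WH meets line WP ⇒ Y = (-2, 2)
2·[YQX] = -2, 2·[HYW] = 1
[YQX]:[HYW] = -2:1 = -2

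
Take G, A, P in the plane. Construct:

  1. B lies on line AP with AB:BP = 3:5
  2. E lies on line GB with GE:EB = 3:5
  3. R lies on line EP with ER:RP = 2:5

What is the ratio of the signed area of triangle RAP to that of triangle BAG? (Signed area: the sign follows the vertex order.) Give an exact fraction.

Assign G = (0, 0), A = (1, 0), P = (0, 1) — the answer is frame-independent, so this choice is without loss of generality.
1. B lies on line AP with AB:BP = 3:5 ⇒ B = (5/8, 3/8)
2. E lies on line GB with GE:EB = 3:5 ⇒ E = (15/64, 9/64)
3. R lies on line EP with ER:RP = 2:5 ⇒ R = (75/448, 173/448)
2·[RAP] = 25/56, 2·[BAG] = -3/8
[RAP]:[BAG] = 25/56:-3/8 = -25/21

[RAP]:[BAG] = -25/21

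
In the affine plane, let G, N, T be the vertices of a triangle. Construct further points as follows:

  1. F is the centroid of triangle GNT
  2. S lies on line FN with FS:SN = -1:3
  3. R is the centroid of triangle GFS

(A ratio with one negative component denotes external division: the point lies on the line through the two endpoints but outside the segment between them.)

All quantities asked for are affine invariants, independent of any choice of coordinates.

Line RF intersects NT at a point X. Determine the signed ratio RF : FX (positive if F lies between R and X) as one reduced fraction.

RF:FX = 5/6

Set G = (0, 0), N = (1, 0), T = (0, 1); any affine frame gives the same invariant.
1. F is the centroid of triangle GNT ⇒ F = (1/3, 1/3)
2. S lies on line FN with FS:SN = -1:3 ⇒ S = (0, 1/2)
3. R is the centroid of triangle GFS ⇒ R = (1/9, 5/18)
line RF meets NT at X = (3/5, 2/5)
F = R + t·(X−R) with t = 5/11, so RF:FX = 5/11:6/11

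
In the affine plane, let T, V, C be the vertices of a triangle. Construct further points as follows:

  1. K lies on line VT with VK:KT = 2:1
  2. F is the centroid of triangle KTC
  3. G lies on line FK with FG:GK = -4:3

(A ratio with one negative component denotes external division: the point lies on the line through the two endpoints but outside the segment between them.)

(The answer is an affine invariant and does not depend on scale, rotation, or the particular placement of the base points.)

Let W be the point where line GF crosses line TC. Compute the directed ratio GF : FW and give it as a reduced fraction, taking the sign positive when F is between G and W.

GF:FW = 8

Work in coordinates with T = (0, 0), V = (1, 0), C = (0, 1).
1. K lies on line VT with VK:KT = 2:1 ⇒ K = (1/3, 0)
2. F is the centroid of triangle KTC ⇒ F = (1/9, 1/3)
3. G lies on line FK with FG:GK = -4:3 ⇒ G = (1, -1)
line GF meets TC at W = (0, 1/2)
F = G + t·(W−G) with t = 8/9, so GF:FW = 8/9:1/9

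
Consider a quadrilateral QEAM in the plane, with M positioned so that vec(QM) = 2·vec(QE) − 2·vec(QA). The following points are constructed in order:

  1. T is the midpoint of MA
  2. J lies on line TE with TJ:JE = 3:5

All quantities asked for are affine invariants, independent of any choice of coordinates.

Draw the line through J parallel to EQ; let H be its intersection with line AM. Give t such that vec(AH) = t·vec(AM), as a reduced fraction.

Choose coordinates Q = (0, 0), E = (1, 0), A = (0, 1), M = (2, -2).
1. T is the midpoint of MA ⇒ T = (1, -1/2)
2. J lies on line TE with TJ:JE = 3:5 ⇒ J = (1, -5/16)
through J parallel to EQ: direction (-1, 0); meets AM at H = (7/8, -5/16)
H = A + t·(M−A) with t = 7/16

t = 7/16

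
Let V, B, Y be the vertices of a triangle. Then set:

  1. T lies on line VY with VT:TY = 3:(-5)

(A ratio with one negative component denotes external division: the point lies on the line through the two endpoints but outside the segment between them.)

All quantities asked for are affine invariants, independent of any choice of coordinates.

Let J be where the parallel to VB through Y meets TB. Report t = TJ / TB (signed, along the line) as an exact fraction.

Assign V = (0, 0), B = (1, 0), Y = (0, 1) — the answer is frame-independent, so this choice is without loss of generality.
1. T lies on line VY with VT:TY = 3:(-5) ⇒ T = (0, -3/2)
through Y parallel to VB: direction (1, 0); meets TB at J = (5/3, 1)
J = T + t·(B−T) with t = 5/3

t = 5/3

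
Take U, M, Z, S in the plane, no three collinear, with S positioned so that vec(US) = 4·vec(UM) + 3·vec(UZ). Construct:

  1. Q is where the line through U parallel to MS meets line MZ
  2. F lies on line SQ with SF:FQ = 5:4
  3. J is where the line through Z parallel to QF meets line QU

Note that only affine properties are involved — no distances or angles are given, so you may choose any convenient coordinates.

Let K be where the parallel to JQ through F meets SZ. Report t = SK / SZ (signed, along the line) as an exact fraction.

Set U = (0, 0), M = (1, 0), Z = (0, 1), S = (4, 3); any affine frame gives the same invariant.
1. Q is where the line through U parallel to MS meets line MZ ⇒ Q = (1/2, 1/2)
2. F lies on line SQ with SF:FQ = 5:4 ⇒ F = (37/18, 29/18)
3. J is where the line through Z parallel to QF meets line QU ⇒ J = (7/2, 7/2)
through F parallel to JQ: direction (-3, -3); meets SZ at K = (26/9, 22/9)
K = S + t·(Z−S) with t = 5/18

t = 5/18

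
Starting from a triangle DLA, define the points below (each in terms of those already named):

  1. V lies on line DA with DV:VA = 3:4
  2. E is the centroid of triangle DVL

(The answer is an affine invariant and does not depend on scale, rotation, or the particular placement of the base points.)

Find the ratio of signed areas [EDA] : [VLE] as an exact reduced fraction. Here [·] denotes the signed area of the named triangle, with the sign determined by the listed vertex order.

[EDA]:[VLE] = 7/3

Choose coordinates D = (0, 0), L = (1, 0), A = (0, 1).
1. V lies on line DA with DV:VA = 3:4 ⇒ V = (0, 3/7)
2. E is the centroid of triangle DVL ⇒ E = (1/3, 1/7)
2·[EDA] = -1/3, 2·[VLE] = -1/7
[EDA]:[VLE] = -1/3:-1/7 = 7/3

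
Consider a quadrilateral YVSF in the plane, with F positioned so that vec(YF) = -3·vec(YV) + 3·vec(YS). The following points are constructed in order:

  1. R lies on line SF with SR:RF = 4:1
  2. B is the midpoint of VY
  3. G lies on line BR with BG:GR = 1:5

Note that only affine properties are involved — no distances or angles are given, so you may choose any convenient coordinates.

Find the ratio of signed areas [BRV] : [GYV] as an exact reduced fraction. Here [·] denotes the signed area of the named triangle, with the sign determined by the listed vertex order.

Assign Y = (0, 0), V = (1, 0), S = (0, 1), F = (-3, 3) — the answer is frame-independent, so this choice is without loss of generality.
1. R lies on line SF with SR:RF = 4:1 ⇒ R = (-12/5, 13/5)
2. B is the midpoint of VY ⇒ B = (1/2, 0)
3. G lies on line BR with BG:GR = 1:5 ⇒ G = (1/60, 13/30)
2·[BRV] = -13/10, 2·[GYV] = 13/30
[BRV]:[GYV] = -13/10:13/30 = -3

[BRV]:[GYV] = -3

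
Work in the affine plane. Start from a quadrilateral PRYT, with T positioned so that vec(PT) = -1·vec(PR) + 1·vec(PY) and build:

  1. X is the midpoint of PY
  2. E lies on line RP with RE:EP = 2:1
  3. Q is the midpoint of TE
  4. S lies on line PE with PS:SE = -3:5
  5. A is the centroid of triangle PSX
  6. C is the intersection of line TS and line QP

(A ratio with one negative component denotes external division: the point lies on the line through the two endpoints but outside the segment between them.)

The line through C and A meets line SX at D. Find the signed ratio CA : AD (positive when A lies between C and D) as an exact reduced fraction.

Assign P = (0, 0), R = (1, 0), Y = (0, 1), T = (-1, 1) — the answer is frame-independent, so this choice is without loss of generality.
1. X is the midpoint of PY ⇒ X = (0, 1/2)
2. E lies on line RP with RE:EP = 2:1 ⇒ E = (1/3, 0)
3. Q is the midpoint of TE ⇒ Q = (-1/3, 1/2)
4. S lies on line PE with PS:SE = -3:5 ⇒ S = (-1/2, 0)
5. A is the centroid of triangle PSX ⇒ A = (-1/6, 1/6)
6. C is the intersection of line TS and line QP ⇒ C = (-2, 3)
line CA meets SX at D = (-13/56, 15/56)
A = C + t·(D−C) with t = 28/27, so CA:AD = 28/27:-1/27

CA:AD = -28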